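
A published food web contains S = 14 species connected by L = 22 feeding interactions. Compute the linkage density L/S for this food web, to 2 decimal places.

There are L = 22 links among S = 14 species.
L/S = 22/14 = 1.5714 ≈ 1.57.

L/S = 1.57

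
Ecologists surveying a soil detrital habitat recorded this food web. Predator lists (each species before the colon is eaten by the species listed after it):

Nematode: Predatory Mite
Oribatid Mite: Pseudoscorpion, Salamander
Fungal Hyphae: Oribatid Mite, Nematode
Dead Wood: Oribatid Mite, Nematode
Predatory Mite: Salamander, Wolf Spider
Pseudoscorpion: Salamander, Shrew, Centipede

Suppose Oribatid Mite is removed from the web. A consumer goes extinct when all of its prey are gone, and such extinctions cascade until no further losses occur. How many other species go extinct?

Remove Oribatid Mite.
Round 1: Pseudoscorpion (all prey gone) → extinct.
Round 2: Shrew (all prey gone), Centipede (all prey gone) → extinct.
No further losses. Total secondary extinctions: 3.

3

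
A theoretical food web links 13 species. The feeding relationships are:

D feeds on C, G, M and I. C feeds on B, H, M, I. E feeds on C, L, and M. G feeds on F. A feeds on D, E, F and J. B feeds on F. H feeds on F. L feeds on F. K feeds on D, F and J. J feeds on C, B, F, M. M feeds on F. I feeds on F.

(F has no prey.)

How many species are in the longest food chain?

5 species

One longest chain: F → B → C → E → A.
It has 5 species and 4 links.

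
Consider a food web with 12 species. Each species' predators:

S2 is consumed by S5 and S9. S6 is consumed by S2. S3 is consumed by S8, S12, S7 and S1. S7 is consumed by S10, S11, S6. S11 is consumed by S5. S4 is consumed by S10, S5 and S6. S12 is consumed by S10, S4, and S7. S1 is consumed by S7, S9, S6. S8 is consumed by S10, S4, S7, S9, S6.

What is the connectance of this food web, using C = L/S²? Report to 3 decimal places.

The web has S = 12 species and L = 25 feeding links.
C = L / S² = 25 / 144 = 0.1736 ≈ 0.174.

C = 0.174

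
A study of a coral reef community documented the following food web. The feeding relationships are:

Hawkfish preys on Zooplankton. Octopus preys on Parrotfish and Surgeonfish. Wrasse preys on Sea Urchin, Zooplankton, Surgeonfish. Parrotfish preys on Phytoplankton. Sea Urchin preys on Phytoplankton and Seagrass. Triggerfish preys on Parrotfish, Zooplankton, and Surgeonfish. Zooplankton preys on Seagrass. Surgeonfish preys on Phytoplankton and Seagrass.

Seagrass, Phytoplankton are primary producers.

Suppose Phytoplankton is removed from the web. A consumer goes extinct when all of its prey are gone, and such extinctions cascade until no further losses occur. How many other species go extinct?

Remove Phytoplankton.
Round 1: Parrotfish (all prey gone) → extinct.
No further losses. Total secondary extinctions: 1.

1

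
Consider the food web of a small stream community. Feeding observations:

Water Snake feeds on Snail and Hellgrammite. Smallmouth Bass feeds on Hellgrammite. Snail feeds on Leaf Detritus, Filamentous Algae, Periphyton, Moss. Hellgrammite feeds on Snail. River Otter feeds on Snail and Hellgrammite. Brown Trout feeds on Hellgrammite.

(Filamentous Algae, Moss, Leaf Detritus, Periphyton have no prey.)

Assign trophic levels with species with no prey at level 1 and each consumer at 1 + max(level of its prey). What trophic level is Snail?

Filamentous Algae has no prey (basal) → level 1.
Snail eats Filamentous Algae (level 1); other prey at levels: Moss 1, Leaf Detritus 1, Periphyton 1 → level 2.

Trophic level 2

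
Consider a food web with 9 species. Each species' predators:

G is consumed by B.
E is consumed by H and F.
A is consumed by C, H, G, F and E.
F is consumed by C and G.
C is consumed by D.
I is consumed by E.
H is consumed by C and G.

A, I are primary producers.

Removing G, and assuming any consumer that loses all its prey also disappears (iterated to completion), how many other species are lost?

Remove G.
Round 1: B (all prey gone) → extinct.
No further losses. Total secondary extinctions: 1.

1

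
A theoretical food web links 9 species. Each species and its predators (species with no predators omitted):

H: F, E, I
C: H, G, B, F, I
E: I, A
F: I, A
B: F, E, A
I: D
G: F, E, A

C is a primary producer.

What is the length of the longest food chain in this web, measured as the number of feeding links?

One longest chain: C → H → F → I → D.
It has 5 species and 4 links.

4 links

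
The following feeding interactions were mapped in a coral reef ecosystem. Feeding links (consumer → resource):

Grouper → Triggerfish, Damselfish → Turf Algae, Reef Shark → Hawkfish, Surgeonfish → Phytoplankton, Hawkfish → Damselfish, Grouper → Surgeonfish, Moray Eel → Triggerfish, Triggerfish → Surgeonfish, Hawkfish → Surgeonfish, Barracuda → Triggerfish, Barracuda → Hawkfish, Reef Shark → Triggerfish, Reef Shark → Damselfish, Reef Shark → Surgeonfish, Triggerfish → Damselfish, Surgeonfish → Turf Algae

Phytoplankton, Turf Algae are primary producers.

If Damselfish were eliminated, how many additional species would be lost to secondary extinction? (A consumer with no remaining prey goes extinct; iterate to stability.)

Remove Damselfish.
Every predator of it retains at least one other prey: Triggerfish still has Surgeonfish; Hawkfish still has Surgeonfish; Reef Shark still has Surgeonfish, Triggerfish, Hawkfish.
No consumer loses all prey, so no secondary extinctions occur.

0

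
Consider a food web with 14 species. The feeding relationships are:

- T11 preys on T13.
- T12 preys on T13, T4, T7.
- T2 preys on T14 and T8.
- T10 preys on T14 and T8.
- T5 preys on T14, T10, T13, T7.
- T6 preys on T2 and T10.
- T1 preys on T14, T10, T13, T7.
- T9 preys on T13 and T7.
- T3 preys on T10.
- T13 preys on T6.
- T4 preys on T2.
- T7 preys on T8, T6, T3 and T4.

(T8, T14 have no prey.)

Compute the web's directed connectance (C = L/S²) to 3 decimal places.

The web has S = 14 species and L = 27 feeding links.
C = L / S² = 27 / 196 = 0.1378 ≈ 0.138.

C = 0.138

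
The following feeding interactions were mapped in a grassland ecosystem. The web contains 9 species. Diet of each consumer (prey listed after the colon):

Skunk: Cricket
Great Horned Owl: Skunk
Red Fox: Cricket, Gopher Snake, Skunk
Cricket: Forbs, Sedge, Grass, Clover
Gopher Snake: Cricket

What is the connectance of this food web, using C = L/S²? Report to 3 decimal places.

C = 0.123

The web has S = 9 species and L = 10 feeding links.
C = L / S² = 10 / 81 = 0.1235 ≈ 0.123.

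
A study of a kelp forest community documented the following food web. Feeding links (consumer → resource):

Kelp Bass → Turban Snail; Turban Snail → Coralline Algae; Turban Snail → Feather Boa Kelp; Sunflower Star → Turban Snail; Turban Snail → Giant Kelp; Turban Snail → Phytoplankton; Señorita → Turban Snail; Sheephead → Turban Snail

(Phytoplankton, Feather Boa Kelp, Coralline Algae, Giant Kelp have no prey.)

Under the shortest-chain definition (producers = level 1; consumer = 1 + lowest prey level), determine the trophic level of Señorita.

Phytoplankton is a producer → level 1.
Turban Snail eats Phytoplankton → level 2.
Señorita eats Turban Snail → level 3.
No prey of Señorita is below level 2, so 3 is the minimum.

Trophic level 3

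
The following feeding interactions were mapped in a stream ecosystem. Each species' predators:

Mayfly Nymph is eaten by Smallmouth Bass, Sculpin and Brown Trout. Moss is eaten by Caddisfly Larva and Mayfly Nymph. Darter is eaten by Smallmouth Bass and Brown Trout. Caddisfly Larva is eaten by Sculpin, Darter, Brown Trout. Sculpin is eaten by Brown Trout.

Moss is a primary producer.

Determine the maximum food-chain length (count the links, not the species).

One longest chain: Moss → Caddisfly Larva → Sculpin → Brown Trout.
It has 4 species and 3 links.

3 links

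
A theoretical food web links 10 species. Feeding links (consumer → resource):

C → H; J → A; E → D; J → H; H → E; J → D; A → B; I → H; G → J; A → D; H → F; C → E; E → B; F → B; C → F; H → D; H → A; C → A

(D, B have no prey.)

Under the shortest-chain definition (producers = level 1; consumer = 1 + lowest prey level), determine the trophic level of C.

D is a producer → level 1.
E eats D → level 2.
C eats E → level 3.
No prey of C is below level 2, so 3 is the minimum.

Trophic level 3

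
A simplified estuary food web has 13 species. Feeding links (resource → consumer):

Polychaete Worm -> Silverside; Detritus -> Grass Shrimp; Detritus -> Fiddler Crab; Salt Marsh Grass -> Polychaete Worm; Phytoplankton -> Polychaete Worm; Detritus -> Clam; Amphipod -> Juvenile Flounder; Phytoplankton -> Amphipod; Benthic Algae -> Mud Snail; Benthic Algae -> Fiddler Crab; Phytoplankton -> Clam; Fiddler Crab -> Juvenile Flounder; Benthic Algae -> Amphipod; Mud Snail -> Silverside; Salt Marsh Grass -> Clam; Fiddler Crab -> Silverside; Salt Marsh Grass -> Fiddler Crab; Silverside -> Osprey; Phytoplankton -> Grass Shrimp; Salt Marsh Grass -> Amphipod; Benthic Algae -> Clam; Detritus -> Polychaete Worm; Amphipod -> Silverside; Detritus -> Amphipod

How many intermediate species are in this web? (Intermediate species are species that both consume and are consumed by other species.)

5

Intermediate species (has both prey and predators): Amphipod, Mud Snail, Polychaete Worm, Fiddler Crab, Silverside.
Count: 5.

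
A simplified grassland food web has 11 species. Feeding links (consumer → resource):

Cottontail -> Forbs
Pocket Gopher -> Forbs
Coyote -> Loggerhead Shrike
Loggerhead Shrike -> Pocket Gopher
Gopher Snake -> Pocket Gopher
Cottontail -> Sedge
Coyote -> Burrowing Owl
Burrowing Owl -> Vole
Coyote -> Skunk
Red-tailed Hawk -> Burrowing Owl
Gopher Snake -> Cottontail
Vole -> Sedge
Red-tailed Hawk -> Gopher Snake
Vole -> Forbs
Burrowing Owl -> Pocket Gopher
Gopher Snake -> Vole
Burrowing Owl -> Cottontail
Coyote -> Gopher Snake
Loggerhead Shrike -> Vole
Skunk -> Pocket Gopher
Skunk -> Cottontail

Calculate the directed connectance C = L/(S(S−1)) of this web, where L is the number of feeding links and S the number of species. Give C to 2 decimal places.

The web has S = 11 species and L = 21 feeding links.
C = L / (S(S−1)) = 21 / 110 = 0.1909 ≈ 0.19.

C = 0.19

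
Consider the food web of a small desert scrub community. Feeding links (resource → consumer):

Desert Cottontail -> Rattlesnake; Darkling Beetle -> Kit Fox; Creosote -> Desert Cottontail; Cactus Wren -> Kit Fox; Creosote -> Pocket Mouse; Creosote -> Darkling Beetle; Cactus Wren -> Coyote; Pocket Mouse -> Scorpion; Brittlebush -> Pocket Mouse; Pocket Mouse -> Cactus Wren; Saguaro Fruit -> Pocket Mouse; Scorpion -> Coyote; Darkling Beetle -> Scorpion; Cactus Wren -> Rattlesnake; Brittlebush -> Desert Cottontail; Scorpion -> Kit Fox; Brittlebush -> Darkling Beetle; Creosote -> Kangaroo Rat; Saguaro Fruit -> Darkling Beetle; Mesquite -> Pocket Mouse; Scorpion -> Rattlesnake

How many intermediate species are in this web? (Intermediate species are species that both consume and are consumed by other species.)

5

Intermediate species (has both prey and predators): Desert Cottontail, Pocket Mouse, Darkling Beetle, Cactus Wren, Scorpion.
Count: 5.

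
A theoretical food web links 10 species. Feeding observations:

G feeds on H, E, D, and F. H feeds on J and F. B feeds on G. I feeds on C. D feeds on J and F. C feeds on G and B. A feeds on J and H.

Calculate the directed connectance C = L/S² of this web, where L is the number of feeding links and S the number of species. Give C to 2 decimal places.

C = 0.14

The web has S = 10 species and L = 14 feeding links.
C = L / S² = 14 / 100 = 0.1400 ≈ 0.14.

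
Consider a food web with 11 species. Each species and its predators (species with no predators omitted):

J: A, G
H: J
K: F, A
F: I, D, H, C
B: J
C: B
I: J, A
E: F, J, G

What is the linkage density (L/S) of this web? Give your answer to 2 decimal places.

L/S = 1.45

There are L = 16 links among S = 11 species.
L/S = 16/11 = 1.4545 ≈ 1.45.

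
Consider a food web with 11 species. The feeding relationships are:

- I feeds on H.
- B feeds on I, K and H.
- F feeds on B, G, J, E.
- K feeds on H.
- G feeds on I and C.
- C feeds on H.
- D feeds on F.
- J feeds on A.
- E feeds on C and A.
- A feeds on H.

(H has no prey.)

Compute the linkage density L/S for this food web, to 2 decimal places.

L/S = 1.55

There are L = 17 links among S = 11 species.
L/S = 17/11 = 1.5455 ≈ 1.55.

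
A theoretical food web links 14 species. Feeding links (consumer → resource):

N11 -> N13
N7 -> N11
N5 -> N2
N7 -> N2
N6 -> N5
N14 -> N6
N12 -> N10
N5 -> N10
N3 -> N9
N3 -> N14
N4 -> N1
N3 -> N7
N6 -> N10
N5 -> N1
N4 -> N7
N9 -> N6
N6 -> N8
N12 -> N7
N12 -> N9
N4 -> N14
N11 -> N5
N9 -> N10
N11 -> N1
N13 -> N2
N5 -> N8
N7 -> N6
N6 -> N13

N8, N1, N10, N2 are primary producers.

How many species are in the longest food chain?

5 species

One longest chain: N2 → N13 → N6 → N9 → N12.
It has 5 species and 4 links.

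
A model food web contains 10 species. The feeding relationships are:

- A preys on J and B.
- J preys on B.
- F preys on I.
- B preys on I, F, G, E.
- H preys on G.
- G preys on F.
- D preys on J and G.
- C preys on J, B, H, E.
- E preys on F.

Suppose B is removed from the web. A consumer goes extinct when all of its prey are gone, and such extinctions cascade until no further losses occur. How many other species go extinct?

Remove B.
Round 1: J (all prey gone) → extinct.
Round 2: A (all prey gone) → extinct.
No further losses. Total secondary extinctions: 2.

2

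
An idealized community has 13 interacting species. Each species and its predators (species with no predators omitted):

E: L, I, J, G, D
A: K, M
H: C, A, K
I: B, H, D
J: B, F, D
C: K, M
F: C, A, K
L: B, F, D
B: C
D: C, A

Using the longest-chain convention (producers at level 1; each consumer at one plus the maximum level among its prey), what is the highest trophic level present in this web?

Producers (level 1): E.
E → L → D → C → K gives K level 5.
No species has a prey at level 5, so no species reaches level 6.

5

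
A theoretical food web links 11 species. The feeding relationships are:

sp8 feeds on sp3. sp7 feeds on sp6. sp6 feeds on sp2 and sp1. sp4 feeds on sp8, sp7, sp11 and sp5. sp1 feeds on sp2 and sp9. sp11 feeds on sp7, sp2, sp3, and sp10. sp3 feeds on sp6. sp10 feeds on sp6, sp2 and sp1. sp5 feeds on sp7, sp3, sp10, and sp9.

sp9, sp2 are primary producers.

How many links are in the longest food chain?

One longest chain: sp9 → sp1 → sp6 → sp3 → sp11 → sp4.
It has 6 species and 5 links.

5 links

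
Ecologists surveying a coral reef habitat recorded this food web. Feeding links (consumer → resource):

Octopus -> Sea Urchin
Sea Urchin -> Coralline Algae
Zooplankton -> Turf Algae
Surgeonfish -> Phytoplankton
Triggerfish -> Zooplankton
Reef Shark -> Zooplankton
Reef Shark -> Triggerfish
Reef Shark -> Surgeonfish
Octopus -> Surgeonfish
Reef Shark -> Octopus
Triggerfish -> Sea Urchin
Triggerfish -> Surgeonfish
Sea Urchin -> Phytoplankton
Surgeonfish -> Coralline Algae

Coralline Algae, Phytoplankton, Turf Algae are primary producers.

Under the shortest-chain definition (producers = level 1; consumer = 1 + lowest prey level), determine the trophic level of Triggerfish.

Coralline Algae is a producer → level 1.
Surgeonfish eats Coralline Algae → level 2.
Triggerfish eats Surgeonfish → level 3.
No prey of Triggerfish is below level 2, so 3 is the minimum.

Trophic level 3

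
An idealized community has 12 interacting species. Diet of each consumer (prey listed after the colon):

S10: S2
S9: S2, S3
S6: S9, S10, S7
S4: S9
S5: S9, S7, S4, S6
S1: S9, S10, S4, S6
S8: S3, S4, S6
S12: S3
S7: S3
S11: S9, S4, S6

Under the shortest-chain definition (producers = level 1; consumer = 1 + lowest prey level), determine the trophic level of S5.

Trophic level 3

S2 is a producer → level 1.
S9 eats S2 → level 2.
S5 eats S9 → level 3.
No prey of S5 is below level 2, so 3 is the minimum.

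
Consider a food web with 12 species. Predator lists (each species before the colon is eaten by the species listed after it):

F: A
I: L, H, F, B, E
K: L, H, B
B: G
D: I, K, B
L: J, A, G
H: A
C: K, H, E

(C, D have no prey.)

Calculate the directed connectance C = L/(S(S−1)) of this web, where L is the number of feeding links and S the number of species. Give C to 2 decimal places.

C = 0.15

The web has S = 12 species and L = 20 feeding links.
C = L / (S(S−1)) = 20 / 132 = 0.1515 ≈ 0.15.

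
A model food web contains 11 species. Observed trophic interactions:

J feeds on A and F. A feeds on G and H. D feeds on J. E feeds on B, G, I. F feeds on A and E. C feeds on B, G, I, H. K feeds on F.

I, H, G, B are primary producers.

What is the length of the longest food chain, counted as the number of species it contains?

One longest chain: H → A → F → J → D.
It has 5 species and 4 links.

5 species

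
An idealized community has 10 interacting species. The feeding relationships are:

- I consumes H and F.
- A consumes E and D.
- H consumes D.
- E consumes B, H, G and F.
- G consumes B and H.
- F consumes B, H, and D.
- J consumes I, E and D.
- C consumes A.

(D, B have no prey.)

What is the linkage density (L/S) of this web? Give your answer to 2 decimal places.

There are L = 18 links among S = 10 species.
L/S = 18/10 = 1.8000 ≈ 1.80.

L/S = 1.80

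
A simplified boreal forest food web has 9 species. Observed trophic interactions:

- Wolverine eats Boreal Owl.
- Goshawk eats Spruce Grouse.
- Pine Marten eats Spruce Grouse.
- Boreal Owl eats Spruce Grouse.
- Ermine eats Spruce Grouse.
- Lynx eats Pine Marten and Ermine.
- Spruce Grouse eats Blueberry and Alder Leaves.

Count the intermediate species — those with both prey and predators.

Intermediate species (has both prey and predators): Spruce Grouse, Pine Marten, Boreal Owl, Ermine.
Count: 4.

4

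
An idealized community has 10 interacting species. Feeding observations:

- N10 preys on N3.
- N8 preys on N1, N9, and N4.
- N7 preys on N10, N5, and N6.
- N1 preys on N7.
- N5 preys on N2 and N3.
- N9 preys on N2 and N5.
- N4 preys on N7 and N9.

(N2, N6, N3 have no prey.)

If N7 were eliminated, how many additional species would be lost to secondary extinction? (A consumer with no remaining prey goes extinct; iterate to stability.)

1

Remove N7.
Round 1: N1 (all prey gone) → extinct.
No further losses. Total secondary extinctions: 1.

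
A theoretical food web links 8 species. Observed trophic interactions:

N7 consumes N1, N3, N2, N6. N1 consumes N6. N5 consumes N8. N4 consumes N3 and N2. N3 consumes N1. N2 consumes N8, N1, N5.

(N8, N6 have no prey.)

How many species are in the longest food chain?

One longest chain: N8 → N5 → N2 → N4.
It has 4 species and 3 links.

4 species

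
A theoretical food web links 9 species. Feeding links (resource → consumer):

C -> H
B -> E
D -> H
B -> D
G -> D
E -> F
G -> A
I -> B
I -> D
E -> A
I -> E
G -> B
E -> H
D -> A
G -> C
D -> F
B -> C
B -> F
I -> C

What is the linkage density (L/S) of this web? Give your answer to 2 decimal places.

L/S = 2.11

There are L = 19 links among S = 9 species.
L/S = 19/9 = 2.1111 ≈ 2.11.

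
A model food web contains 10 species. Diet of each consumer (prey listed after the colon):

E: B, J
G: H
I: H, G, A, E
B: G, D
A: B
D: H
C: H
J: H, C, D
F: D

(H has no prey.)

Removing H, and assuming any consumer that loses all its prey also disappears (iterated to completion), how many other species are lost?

Remove H.
Round 1: C (all prey gone), G (all prey gone), D (all prey gone) → extinct.
Round 2: B (all prey gone), F (all prey gone), J (all prey gone) → extinct.
Round 3: A (all prey gone), E (all prey gone) → extinct.
Round 4: I (all prey gone) → extinct.
No further losses. Total secondary extinctions: 9.

9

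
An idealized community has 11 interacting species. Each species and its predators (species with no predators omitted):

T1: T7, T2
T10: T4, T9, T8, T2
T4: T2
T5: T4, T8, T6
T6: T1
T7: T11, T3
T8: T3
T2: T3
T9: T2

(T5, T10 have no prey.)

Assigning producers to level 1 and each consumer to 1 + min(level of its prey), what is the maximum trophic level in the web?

Producers (level 1): T5, T10.
Following each consumer down to its lowest-level prey: T5 → T6 → T1 → T7 → T11 (levels 1 through 5).
All prey of T11 (T7 4) are at level 4 or above, so T11 is at level 1 + 4 = 5.
Every consumer has at least one prey at level 4 or below, so none exceeds level 5.

5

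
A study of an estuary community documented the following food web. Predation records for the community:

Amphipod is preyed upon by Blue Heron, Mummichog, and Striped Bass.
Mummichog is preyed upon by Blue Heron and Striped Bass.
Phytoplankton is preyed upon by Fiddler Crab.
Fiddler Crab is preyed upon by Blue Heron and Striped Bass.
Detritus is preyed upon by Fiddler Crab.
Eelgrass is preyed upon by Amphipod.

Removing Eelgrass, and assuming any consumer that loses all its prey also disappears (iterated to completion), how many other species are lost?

2

Remove Eelgrass.
Round 1: Amphipod (all prey gone) → extinct.
Round 2: Mummichog (all prey gone) → extinct.
No further losses. Total secondary extinctions: 2.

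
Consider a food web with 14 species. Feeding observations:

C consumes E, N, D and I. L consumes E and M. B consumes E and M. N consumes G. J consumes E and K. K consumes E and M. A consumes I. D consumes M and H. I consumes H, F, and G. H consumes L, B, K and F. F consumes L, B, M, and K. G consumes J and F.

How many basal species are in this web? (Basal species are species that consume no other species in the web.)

Basal species (no prey listed): E, M.
Count: 2.

2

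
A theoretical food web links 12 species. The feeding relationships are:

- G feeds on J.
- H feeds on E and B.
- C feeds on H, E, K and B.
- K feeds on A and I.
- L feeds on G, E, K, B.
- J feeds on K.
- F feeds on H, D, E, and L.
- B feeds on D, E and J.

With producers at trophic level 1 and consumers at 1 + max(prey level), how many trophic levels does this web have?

Producers (level 1): E, D, A, I.
A → K → J → B → H → C gives C level 6.
No species has a prey at level 6, so no species reaches level 7.

6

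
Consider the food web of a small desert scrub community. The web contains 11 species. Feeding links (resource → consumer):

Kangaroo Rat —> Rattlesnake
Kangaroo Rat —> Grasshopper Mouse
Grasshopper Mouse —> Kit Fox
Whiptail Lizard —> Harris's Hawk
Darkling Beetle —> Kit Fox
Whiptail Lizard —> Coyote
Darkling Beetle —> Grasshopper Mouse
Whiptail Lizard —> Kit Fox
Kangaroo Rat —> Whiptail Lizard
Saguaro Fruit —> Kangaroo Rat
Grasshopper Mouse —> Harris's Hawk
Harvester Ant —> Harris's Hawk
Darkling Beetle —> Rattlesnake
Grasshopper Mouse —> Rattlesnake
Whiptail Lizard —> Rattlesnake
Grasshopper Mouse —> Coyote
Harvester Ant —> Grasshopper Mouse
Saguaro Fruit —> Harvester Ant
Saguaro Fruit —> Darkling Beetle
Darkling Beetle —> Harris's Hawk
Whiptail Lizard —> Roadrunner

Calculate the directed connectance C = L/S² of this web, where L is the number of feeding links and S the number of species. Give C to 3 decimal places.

The web has S = 11 species and L = 21 feeding links.
C = L / S² = 21 / 121 = 0.1736 ≈ 0.174.

C = 0.174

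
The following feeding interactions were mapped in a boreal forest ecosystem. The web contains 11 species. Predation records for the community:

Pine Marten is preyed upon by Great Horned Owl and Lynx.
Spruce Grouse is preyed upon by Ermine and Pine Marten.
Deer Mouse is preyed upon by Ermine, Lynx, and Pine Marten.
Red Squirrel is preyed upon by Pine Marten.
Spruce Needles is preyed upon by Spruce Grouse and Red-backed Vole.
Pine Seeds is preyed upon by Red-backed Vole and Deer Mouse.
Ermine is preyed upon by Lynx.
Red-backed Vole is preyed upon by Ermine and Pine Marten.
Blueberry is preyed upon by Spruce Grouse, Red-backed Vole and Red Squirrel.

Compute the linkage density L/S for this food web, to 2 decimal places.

L/S = 1.64

There are L = 18 links among S = 11 species.
L/S = 18/11 = 1.6364 ≈ 1.64.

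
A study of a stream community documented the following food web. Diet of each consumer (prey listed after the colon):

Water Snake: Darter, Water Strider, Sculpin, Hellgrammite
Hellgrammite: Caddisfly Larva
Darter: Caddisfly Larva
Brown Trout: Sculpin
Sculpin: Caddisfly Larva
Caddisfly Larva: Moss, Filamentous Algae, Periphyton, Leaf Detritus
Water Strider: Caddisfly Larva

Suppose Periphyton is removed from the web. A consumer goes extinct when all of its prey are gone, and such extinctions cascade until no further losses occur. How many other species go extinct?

0

Remove Periphyton.
Every predator of it retains at least one other prey: Caddisfly Larva still has Moss, Filamentous Algae, Leaf Detritus.
No consumer loses all prey, so no secondary extinctions occur.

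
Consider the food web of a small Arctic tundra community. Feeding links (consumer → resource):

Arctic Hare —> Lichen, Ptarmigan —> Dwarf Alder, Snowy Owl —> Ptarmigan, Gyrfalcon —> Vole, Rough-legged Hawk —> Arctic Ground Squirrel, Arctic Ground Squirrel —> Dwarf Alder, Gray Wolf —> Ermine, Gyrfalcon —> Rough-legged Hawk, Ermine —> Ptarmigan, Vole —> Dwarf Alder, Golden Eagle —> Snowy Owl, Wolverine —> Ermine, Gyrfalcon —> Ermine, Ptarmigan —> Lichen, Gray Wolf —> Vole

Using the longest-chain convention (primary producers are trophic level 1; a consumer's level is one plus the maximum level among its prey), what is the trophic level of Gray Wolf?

Dwarf Alder is a producer → level 1.
Ptarmigan eats Dwarf Alder (level 1); other prey at levels: Lichen 1 → level 2.
Ermine eats Ptarmigan → level 3.
Gray Wolf eats Ermine (level 3); other prey at levels: Vole 2 → level 4.

Trophic level 4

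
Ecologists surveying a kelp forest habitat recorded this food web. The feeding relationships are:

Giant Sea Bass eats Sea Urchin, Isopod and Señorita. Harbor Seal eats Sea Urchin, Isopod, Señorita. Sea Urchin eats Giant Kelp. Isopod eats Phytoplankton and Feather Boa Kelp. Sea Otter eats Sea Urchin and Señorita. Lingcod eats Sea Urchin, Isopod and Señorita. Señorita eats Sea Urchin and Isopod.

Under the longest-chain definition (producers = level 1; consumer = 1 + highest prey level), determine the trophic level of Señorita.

Trophic level 3

Giant Kelp is a producer → level 1.
Sea Urchin eats Giant Kelp → level 2.
Señorita eats Sea Urchin (level 2); other prey at levels: Isopod 2 → level 3.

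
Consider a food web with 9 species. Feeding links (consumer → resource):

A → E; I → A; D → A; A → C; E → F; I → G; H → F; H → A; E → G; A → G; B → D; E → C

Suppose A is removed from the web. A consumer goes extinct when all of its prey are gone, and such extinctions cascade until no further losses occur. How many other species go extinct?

Remove A.
Round 1: D (all prey gone) → extinct.
Round 2: B (all prey gone) → extinct.
No further losses. Total secondary extinctions: 2.

2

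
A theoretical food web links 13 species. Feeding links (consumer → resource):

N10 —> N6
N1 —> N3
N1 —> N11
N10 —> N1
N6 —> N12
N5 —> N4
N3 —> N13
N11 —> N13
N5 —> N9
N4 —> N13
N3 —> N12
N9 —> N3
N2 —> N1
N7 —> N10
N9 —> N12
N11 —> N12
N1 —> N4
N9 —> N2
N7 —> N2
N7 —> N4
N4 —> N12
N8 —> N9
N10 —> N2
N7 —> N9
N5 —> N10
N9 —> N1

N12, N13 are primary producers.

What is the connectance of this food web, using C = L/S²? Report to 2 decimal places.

The web has S = 13 species and L = 26 feeding links.
C = L / S² = 26 / 169 = 0.1538 ≈ 0.15.

C = 0.15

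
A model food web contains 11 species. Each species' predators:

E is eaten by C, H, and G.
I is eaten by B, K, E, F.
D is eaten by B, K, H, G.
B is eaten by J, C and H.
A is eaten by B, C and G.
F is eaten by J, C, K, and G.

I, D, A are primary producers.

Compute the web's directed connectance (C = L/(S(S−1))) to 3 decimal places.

The web has S = 11 species and L = 21 feeding links.
C = L / (S(S−1)) = 21 / 110 = 0.1909 ≈ 0.191.

C = 0.191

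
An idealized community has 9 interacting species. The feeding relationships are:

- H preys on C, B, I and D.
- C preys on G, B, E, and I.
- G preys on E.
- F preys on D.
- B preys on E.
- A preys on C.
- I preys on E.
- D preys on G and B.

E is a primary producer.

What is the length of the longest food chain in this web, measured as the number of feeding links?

One longest chain: E → I → C → H.
It has 4 species and 3 links.

3 links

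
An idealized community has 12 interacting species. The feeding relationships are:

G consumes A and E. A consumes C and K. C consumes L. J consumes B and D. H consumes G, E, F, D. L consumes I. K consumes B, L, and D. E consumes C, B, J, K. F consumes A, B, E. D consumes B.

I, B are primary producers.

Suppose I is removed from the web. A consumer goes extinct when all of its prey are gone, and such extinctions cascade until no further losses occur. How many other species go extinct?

2

Remove I.
Round 1: L (all prey gone) → extinct.
Round 2: C (all prey gone) → extinct.
No further losses. Total secondary extinctions: 2.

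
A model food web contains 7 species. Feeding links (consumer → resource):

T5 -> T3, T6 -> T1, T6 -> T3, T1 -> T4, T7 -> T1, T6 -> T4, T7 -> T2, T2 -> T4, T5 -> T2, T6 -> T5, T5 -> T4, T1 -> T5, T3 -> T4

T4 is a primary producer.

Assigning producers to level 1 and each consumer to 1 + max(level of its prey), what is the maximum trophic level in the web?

5

Producers (level 1): T4.
T4 → T2 → T5 → T1 → T7 gives T7 level 5.
No species has a prey at level 5, so no species reaches level 6.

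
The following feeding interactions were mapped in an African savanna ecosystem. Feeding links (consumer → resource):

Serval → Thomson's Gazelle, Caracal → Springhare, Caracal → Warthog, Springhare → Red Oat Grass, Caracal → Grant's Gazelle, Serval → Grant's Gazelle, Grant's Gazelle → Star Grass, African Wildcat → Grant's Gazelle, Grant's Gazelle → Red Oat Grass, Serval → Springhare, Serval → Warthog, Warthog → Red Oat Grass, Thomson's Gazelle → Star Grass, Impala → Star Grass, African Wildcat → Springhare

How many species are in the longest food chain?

One longest chain: Red Oat Grass → Springhare → Serval.
It has 3 species and 2 links.

3 species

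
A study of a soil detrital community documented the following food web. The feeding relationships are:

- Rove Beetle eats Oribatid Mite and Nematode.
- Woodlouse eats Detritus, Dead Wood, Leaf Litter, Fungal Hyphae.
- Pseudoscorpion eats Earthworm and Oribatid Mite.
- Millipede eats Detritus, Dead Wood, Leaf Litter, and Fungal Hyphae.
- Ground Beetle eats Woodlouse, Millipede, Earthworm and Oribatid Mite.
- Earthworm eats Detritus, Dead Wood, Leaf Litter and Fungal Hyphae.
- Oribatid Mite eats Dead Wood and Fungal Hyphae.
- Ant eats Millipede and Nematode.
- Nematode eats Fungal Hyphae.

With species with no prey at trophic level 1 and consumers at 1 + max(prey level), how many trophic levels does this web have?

3

Basal resources (level 1): Dead Wood, Detritus, Leaf Litter, Fungal Hyphae.
Dead Wood → Earthworm → Ground Beetle gives Ground Beetle level 3.
No species has a prey at level 3, so no species reaches level 4.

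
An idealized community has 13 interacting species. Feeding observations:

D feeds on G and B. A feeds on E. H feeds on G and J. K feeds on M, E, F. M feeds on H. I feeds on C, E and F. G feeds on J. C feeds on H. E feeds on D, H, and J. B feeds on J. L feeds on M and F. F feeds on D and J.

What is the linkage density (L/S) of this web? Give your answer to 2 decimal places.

There are L = 22 links among S = 13 species.
L/S = 22/13 = 1.6923 ≈ 1.69.

L/S = 1.69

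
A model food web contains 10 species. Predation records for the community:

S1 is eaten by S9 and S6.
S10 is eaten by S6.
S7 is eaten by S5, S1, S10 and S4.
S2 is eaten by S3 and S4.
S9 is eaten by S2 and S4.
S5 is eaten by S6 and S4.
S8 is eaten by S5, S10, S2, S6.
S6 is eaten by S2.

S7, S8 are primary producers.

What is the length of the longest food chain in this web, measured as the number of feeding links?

One longest chain: S7 → S1 → S9 → S2 → S3.
It has 5 species and 4 links.

4 links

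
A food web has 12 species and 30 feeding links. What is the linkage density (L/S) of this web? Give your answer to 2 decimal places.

L/S = 2.50

There are L = 30 links among S = 12 species.
L/S = 30/12 = 2.5000 ≈ 2.50.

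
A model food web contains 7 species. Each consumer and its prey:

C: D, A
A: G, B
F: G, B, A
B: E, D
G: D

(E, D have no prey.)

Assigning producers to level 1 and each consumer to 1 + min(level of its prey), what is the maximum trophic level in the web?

Producers (level 1): E, D.
Following each consumer down to its lowest-level prey: D → G → A (levels 1 through 3).
All prey of A (G 2, B 2) are at level 2 or above, so A is at level 1 + 2 = 3.
Every consumer has at least one prey at level 2 or below, so none exceeds level 3.

3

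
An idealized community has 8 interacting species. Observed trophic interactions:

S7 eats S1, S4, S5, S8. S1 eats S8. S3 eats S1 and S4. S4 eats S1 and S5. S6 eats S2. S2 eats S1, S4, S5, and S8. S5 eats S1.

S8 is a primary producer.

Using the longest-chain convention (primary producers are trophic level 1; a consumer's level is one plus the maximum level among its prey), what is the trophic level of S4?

Trophic level 4

S8 is a producer → level 1.
S1 eats S8 → level 2.
S5 eats S1 → level 3.
S4 eats S5 (level 3); other prey at levels: S1 2 → level 4.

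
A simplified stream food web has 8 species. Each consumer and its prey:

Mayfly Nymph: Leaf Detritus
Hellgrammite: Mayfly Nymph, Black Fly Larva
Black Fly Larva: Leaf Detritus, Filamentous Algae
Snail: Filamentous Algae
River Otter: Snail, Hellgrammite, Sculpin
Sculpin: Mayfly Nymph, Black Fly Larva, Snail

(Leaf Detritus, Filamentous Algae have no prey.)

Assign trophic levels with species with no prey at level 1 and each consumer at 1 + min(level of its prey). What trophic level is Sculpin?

Leaf Detritus has no prey (basal) → level 1.
Mayfly Nymph eats Leaf Detritus → level 2.
Sculpin eats Mayfly Nymph → level 3.
No prey of Sculpin is below level 2, so 3 is the minimum.

Trophic level 3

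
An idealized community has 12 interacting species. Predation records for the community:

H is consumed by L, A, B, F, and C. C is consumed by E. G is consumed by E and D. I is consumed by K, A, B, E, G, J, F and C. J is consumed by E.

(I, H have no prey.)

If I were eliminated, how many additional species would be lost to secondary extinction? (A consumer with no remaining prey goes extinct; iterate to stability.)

4

Remove I.
Round 1: J (all prey gone), K (all prey gone), G (all prey gone) → extinct.
Round 2: D (all prey gone) → extinct.
No further losses. Total secondary extinctions: 4.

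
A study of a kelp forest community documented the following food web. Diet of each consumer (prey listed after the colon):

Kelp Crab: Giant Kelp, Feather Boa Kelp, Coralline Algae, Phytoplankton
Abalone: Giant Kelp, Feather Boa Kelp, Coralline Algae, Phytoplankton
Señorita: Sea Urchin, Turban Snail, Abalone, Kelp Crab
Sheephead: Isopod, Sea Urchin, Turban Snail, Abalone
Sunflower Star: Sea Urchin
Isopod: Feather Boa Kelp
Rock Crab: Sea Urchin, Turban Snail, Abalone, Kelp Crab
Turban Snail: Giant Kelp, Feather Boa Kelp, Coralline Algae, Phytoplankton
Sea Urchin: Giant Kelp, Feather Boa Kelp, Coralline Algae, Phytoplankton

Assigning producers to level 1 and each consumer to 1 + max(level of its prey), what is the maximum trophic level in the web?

Producers (level 1): Giant Kelp, Feather Boa Kelp, Coralline Algae, Phytoplankton.
Giant Kelp → Kelp Crab → Señorita gives Señorita level 3.
No species has a prey at level 3, so no species reaches level 4.

3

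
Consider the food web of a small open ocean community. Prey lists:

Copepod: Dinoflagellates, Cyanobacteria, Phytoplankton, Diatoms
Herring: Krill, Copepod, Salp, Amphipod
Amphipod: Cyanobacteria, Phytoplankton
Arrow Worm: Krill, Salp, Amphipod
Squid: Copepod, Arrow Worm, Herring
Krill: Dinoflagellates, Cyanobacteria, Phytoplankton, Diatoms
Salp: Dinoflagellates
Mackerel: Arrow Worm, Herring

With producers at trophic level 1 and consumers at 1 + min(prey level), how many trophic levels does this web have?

Producers (level 1): Dinoflagellates, Cyanobacteria, Phytoplankton, Diatoms.
Following each consumer down to its lowest-level prey: Dinoflagellates → Krill → Arrow Worm → Mackerel (levels 1 through 4).
All prey of Mackerel (Arrow Worm 3, Herring 3) are at level 3 or above, so Mackerel is at level 1 + 3 = 4.
Every consumer has at least one prey at level 3 or below, so none exceeds level 4.

4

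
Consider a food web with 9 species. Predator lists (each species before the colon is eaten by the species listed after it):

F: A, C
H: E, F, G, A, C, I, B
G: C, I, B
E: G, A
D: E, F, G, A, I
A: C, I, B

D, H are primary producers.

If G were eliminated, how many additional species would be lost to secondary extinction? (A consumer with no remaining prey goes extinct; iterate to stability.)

0

Remove G.
Every predator of it retains at least one other prey: C still has H, F, A; I still has D, H, A; B still has H, A.
No consumer loses all prey, so no secondary extinctions occur.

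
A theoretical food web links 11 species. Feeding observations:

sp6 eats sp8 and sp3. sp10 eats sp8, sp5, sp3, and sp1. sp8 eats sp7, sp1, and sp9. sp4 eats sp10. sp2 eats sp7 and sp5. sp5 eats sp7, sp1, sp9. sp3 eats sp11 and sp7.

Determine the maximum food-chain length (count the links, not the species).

One longest chain: sp1 → sp5 → sp10 → sp4.
It has 4 species and 3 links.

3 links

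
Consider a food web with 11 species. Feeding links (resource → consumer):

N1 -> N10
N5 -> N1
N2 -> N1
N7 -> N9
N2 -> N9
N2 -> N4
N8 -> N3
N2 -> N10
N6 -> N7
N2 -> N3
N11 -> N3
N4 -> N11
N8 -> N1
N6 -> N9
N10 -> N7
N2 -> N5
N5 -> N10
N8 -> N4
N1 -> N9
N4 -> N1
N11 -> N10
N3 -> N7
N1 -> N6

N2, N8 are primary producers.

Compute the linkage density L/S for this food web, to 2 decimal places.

L/S = 2.09

There are L = 23 links among S = 11 species.
L/S = 23/11 = 2.0909 ≈ 2.09.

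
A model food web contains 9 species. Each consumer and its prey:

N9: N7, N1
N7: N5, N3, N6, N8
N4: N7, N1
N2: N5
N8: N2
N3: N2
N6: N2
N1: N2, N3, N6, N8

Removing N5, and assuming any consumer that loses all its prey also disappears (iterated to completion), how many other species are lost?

8

Remove N5.
Round 1: N2 (all prey gone) → extinct.
Round 2: N3 (all prey gone), N6 (all prey gone), N8 (all prey gone) → extinct.
Round 3: N7 (all prey gone), N1 (all prey gone) → extinct.
Round 4: N4 (all prey gone), N9 (all prey gone) → extinct.
No further losses. Total secondary extinctions: 8.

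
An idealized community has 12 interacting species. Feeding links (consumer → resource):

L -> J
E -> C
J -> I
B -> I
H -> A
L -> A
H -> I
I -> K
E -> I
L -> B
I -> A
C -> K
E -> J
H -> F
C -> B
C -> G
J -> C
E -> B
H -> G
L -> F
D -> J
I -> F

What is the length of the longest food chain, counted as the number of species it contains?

One longest chain: F → I → B → C → J → L.
It has 6 species and 5 links.

6 species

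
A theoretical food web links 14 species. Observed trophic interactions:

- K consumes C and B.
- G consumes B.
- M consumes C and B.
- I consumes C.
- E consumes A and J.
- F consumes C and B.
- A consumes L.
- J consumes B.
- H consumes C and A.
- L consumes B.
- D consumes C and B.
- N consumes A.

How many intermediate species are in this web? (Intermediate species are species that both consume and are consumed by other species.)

3

Intermediate species (has both prey and predators): L, J, A.
Count: 3.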